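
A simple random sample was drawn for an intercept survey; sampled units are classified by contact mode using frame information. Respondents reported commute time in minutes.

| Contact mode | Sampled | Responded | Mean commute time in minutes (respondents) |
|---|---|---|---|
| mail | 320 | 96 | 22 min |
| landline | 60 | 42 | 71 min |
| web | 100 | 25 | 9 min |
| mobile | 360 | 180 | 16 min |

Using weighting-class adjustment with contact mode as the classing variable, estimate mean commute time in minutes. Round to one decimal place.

21.4

Class response rates: mail 96/320 = 30%, landline 42/60 = 70%, web 25/100 = 25%, mobile 180/360 = 50%.
With weight = n_sampled/n_responded per class, the weighted class total is n_sampled:
  mail: 320 × 22 = 7040
  landline: 60 × 71 = 4260
  web: 100 × 9 = 900
  mobile: 360 × 16 = 5760
Adjusted estimate = 17,960 / 840 = 21.381 → 21.4.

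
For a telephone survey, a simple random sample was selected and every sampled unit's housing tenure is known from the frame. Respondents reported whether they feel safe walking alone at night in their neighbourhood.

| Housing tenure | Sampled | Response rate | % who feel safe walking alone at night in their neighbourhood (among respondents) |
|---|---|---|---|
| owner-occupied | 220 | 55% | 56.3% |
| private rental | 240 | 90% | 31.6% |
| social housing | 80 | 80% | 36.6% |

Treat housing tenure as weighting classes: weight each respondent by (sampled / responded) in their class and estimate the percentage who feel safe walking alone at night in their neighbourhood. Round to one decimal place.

With weight = n_sampled/n_responded per class, the weighted class total is n_sampled:
  owner-occupied: 220 × 56.3 = 12,386
  private rental: 240 × 31.6 = 7584
  social housing: 80 × 36.6 = 2928
Adjusted estimate = 22,898 / 540 = 42.4037 → 42.4%.

42.4%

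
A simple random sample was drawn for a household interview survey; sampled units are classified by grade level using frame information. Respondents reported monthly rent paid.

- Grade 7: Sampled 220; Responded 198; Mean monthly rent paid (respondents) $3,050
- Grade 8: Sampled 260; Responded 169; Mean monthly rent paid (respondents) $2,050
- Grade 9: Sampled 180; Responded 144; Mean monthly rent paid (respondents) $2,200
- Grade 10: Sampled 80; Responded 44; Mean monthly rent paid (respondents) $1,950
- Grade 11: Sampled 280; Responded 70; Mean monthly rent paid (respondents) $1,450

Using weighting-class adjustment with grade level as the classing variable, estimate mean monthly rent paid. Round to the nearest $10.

Class response rates: Grade 7 198/220 = 90%, Grade 8 169/260 = 65%, Grade 9 144/180 = 80%, Grade 10 44/80 = 55%, Grade 11 70/280 = 25%.
Weighting each respondent by the inverse class response rate inflates each class back to its sampled size, so the class weight is n_sampled:
  Grade 7: 220 × 3050 = 671,000
  Grade 8: 260 × 2050 = 533,000
  Grade 9: 180 × 2200 = 396,000
  Grade 10: 80 × 1950 = 156,000
  Grade 11: 280 × 1450 = 406,000
Adjusted estimate = 2,162,000 / 1,020 = 2119.61 → $2,120.

$2,120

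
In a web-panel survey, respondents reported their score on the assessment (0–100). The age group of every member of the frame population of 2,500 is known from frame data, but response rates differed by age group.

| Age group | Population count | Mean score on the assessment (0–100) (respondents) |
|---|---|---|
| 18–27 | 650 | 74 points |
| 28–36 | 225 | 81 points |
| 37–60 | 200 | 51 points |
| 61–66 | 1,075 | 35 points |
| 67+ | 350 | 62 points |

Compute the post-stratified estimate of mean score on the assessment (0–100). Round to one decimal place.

54.3

Weight each group's respondent value by its population share:
  18–27: (650/2,500) × 74 = 19.24
  28–36: (225/2,500) × 81 = 7.29
  37–60: (200/2,500) × 51 = 4.08
  61–66: (1,075/2,500) × 35 = 15.05
  67+: (350/2,500) × 62 = 8.68
Post-stratified estimate = 54.34 → 54.3.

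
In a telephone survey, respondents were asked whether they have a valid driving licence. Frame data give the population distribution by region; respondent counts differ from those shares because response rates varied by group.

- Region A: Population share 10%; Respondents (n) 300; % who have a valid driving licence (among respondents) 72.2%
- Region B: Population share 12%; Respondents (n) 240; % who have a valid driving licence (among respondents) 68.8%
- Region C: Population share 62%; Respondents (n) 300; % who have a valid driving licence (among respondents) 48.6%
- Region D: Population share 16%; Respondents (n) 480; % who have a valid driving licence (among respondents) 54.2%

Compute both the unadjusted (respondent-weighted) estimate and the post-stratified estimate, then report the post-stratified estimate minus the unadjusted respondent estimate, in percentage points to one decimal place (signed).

Without adjustment, the pooled respondent share is:
  (300/1320)×72.2 + (240/1320)×68.8 + (300/1320)×48.6 + (480/1320)×54.2 = 59.6727%
Post-stratified estimate weights by population shares:
  0.1×72.2 + 0.12×68.8 + 0.62×48.6 + 0.16×54.2 = 54.28%
Difference = 54.28 − 59.6727 = -5.3927 pp.

-5.4 percentage points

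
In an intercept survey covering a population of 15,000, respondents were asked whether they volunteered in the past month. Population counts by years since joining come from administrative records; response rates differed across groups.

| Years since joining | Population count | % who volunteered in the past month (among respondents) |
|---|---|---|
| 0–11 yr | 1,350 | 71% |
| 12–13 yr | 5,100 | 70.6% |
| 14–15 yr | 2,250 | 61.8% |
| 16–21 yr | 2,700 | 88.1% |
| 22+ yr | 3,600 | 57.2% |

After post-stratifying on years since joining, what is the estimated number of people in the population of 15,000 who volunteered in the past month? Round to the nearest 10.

10,390

Estimated count per cell = population count × respondent percentage:
  0–11 yr: 1,350 × 71% = 958.5
  12–13 yr: 5,100 × 70.6% = 3600.6
  14–15 yr: 2,250 × 61.8% = 1390.5
  16–21 yr: 2,700 × 88.1% = 2378.7
  22+ yr: 3,600 × 57.2% = 2059.2
Estimated total = 10387.5 → 10,390.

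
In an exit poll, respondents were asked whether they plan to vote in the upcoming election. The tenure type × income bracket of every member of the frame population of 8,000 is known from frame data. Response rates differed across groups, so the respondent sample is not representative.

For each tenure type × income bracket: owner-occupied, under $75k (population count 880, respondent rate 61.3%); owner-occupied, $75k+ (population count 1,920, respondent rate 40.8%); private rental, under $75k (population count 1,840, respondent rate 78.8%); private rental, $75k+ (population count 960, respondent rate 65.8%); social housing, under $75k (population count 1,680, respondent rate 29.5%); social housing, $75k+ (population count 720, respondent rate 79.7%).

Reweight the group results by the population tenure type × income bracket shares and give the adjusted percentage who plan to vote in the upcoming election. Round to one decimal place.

Post-stratification weights by population share, not respondent share:
  owner-occupied, under $75k: (880/8,000) × 61.3 = 6.743
  owner-occupied, $75k+: (1,920/8,000) × 40.8 = 9.792
  private rental, under $75k: (1,840/8,000) × 78.8 = 18.124
  private rental, $75k+: (960/8,000) × 65.8 = 7.896
  social housing, under $75k: (1,680/8,000) × 29.5 = 6.195
  social housing, $75k+: (720/8,000) × 79.7 = 7.173
Post-stratified estimate = 55.923 → 55.9%.

55.9%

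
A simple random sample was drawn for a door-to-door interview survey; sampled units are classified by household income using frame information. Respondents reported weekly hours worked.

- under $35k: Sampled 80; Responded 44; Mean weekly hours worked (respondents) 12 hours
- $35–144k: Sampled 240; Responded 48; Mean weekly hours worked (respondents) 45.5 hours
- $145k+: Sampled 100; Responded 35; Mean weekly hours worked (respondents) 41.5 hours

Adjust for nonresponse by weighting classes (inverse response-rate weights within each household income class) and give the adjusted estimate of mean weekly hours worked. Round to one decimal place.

38.2

Response rates by class: under $35k 44/80 = 55%, $35–144k 48/240 = 20%, $145k+ 35/100 = 35%.
Weighting each respondent by the inverse class response rate inflates each class back to its sampled size, so the class weight is n_sampled:
  under $35k: 80 × 12 = 960
  $35–144k: 240 × 45.5 = 10,920
  $145k+: 100 × 41.5 = 4150
Adjusted estimate = 16,030 / 420 = 38.1667 → 38.2.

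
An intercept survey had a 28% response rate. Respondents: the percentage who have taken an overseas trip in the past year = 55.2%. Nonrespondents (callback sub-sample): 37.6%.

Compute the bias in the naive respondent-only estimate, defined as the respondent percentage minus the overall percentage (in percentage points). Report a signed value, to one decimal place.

+12.7 percentage points

Nonresponse fraction = 1 − 0.28 = 0.72.
Bias = (nonresponse fraction) × (respondent percentage − nonrespondent percentage)
     = 0.72 × (55.2 − 37.6) = 0.72 × 17.6 = 12.672.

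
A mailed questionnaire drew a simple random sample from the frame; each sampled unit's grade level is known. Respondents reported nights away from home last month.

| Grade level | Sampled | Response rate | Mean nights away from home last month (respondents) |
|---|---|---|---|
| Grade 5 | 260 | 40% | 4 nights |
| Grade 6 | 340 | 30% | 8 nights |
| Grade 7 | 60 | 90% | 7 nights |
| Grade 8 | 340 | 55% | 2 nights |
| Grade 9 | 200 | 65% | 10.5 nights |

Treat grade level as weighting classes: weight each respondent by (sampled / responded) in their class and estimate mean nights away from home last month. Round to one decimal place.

5.8

With weight = n_sampled/n_responded per class, the weighted class total is n_sampled:
  Grade 5: 260 × 4 = 1040
  Grade 6: 340 × 8 = 2720
  Grade 7: 60 × 7 = 420
  Grade 8: 340 × 2 = 680
  Grade 9: 200 × 10.5 = 2100
Adjusted estimate = 6960 / 1,200 = 5.8 → 5.8.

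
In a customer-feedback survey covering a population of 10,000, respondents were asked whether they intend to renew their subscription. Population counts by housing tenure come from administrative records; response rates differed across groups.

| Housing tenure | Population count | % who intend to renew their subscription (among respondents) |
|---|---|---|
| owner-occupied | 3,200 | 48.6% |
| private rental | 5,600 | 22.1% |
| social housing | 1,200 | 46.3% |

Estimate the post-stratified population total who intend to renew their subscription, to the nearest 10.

3,350

Apply each group's respondent rate to its population count:
  owner-occupied: 3,200 × 48.6% = 1555.2
  private rental: 5,600 × 22.1% = 1237.6
  social housing: 1,200 × 46.3% = 555.6
Estimated total = 3348.4 → 3,350.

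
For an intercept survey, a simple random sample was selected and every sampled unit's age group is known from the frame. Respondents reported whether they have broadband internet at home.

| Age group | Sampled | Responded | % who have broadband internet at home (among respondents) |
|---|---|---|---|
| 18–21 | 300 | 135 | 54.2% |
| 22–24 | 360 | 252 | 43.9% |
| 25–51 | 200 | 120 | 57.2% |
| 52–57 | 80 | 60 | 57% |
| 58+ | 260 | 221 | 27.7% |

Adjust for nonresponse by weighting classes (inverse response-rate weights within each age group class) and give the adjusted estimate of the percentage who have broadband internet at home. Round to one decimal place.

Class response rates: 18–21 135/300 = 45%, 22–24 252/360 = 70%, 25–51 120/200 = 60%, 52–57 60/80 = 75%, 58+ 221/260 = 85%.
Weighting each respondent by the inverse class response rate inflates each class back to its sampled size, so the class weight is n_sampled:
  18–21: 300 × 54.2 = 16,260
  22–24: 360 × 43.9 = 15,804
  25–51: 200 × 57.2 = 11,440
  52–57: 80 × 57 = 4560
  58+: 260 × 27.7 = 7202
Adjusted estimate = 55,266 / 1,200 = 46.055 → 46.1%.

46.1%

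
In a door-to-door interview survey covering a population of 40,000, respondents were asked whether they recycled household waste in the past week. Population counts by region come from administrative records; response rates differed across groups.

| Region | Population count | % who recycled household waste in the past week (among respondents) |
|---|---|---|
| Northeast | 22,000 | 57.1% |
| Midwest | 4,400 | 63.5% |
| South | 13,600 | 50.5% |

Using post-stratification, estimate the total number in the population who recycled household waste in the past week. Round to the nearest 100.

Estimated count per cell = population count × respondent percentage:
  Northeast: 22,000 × 57.1% = 12,562
  Midwest: 4,400 × 63.5% = 2794
  South: 13,600 × 50.5% = 6868
Estimated total = 22,224 → 22,200.

22,200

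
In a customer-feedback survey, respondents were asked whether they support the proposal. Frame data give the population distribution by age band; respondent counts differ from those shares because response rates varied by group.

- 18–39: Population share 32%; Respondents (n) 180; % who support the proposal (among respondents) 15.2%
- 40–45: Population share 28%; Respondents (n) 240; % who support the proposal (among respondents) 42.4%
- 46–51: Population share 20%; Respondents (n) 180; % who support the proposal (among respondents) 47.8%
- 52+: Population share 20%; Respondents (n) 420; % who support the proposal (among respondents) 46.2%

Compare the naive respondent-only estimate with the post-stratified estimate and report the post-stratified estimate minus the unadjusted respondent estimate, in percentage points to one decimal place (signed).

-4.6 percentage points

Naive respondent-only estimate (weights = respondent counts):
  (180/1020)×15.2 + (240/1020)×42.4 + (180/1020)×47.8 + (420/1020)×46.2 = 40.1176%
Post-stratifying to population shares instead:
  0.32×15.2 + 0.28×42.4 + 0.2×47.8 + 0.2×46.2 = 35.536%
Difference = 35.536 − 40.1176 = -4.5816 pp.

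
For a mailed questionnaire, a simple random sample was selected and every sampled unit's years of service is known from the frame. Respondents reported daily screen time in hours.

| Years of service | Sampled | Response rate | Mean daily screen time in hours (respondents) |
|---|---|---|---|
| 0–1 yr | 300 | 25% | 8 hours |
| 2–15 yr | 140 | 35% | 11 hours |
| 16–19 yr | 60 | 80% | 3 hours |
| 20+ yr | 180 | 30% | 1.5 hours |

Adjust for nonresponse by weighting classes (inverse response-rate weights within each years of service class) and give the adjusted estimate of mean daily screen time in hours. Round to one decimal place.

6.5

Each respondent's weight = sampled/responded in their class; summing within a class gives n_sampled, so:
  0–1 yr: 300 × 8 = 2400
  2–15 yr: 140 × 11 = 1540
  16–19 yr: 60 × 3 = 180
  20+ yr: 180 × 1.5 = 270
Adjusted estimate = 4390 / 680 = 6.45588 → 6.5.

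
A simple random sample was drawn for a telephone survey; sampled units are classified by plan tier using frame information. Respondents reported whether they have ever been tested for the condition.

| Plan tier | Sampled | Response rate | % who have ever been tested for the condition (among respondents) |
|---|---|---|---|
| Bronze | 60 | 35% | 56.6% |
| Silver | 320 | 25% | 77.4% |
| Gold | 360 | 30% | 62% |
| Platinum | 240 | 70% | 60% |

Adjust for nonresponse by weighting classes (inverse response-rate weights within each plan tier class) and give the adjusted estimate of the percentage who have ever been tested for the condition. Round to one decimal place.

66.2%

With weight = n_sampled/n_responded per class, the weighted class total is n_sampled:
  Bronze: 60 × 56.6 = 3396
  Silver: 320 × 77.4 = 24,768
  Gold: 360 × 62 = 22,320
  Platinum: 240 × 60 = 14,400
Adjusted estimate = 64,884 / 980 = 66.2082 → 66.2%.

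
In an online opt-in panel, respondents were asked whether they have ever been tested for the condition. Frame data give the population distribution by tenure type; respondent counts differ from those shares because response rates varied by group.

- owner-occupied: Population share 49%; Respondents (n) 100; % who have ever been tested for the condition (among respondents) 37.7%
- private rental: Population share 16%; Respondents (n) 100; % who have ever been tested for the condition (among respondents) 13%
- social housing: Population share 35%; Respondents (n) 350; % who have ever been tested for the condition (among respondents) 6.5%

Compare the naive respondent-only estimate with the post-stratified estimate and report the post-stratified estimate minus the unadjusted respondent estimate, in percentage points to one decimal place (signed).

Unadjusted (pooled respondent) estimate weights by respondent counts:
  (100/550)×37.7 + (100/550)×13 + (350/550)×6.5 = 13.3545%
Reweighting by population tenure type shares:
  0.49×37.7 + 0.16×13 + 0.35×6.5 = 22.828%
Difference = 22.828 − 13.3545 = 9.4735 pp.

+9.5 percentage points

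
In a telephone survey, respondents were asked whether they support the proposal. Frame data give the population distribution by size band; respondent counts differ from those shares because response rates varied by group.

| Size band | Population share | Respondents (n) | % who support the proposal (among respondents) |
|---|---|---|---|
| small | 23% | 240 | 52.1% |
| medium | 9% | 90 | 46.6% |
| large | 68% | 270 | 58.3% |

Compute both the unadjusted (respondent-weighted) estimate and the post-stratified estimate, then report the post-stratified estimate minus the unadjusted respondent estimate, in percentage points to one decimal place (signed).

Unadjusted (pooled respondent) estimate weights by respondent counts:
  (240/600)×52.1 + (90/600)×46.6 + (270/600)×58.3 = 54.065%
Post-stratifying to population shares instead:
  0.23×52.1 + 0.09×46.6 + 0.68×58.3 = 55.821%
Difference = 55.821 − 54.065 = 1.756 pp.

+1.8 percentage points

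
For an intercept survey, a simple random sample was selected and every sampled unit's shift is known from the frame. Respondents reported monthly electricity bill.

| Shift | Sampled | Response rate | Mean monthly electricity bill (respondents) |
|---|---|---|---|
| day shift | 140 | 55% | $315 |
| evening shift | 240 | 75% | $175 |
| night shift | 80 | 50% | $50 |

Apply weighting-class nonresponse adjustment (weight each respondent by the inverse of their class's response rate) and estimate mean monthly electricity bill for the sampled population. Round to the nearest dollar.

$196

Inverse-response-rate weighting restores each class to its sampled count, so class totals weight by n_sampled:
  day shift: 140 × 315 = 44,100
  evening shift: 240 × 175 = 42,000
  night shift: 80 × 50 = 4000
Adjusted estimate = 90,100 / 460 = 195.87 → $196.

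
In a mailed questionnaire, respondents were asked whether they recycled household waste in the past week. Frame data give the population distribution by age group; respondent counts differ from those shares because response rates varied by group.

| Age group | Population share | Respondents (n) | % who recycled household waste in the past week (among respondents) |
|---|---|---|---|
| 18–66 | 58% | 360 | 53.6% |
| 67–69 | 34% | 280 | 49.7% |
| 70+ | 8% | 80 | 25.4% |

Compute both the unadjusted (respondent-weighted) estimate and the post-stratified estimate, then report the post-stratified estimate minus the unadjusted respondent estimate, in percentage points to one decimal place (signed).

Unadjusted (pooled respondent) estimate weights by respondent counts:
  (360/720)×53.6 + (280/720)×49.7 + (80/720)×25.4 = 48.95%
Post-stratifying to population shares instead:
  0.58×53.6 + 0.34×49.7 + 0.08×25.4 = 50.018%
Difference = 50.018 − 48.95 = 1.068 pp.

+1.1 percentage points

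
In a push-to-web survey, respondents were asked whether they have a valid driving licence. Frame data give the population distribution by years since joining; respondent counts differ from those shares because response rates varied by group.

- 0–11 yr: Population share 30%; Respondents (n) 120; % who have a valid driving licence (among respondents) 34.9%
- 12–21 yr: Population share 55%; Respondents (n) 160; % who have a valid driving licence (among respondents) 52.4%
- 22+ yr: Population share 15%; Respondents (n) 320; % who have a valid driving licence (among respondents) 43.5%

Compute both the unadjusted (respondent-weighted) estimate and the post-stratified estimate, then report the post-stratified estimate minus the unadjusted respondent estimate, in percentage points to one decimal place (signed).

+1.7 percentage points

Unadjusted (pooled respondent) estimate weights by respondent counts:
  (120/600)×34.9 + (160/600)×52.4 + (320/600)×43.5 = 44.1533%
Post-stratifying to population shares instead:
  0.3×34.9 + 0.55×52.4 + 0.15×43.5 = 45.815%
Difference = 45.815 − 44.1533 = 1.6617 pp.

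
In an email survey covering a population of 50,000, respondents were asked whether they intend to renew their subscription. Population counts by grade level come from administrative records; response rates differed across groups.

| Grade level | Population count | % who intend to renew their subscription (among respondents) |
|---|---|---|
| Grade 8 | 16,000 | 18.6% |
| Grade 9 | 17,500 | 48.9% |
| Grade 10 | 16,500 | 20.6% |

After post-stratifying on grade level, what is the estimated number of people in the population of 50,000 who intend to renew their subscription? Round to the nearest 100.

Apply each group's respondent rate to its population count:
  Grade 8: 16,000 × 18.6% = 2976
  Grade 9: 17,500 × 48.9% = 8557.5
  Grade 10: 16,500 × 20.6% = 3399
Estimated total = 14932.5 → 14,900.

14,900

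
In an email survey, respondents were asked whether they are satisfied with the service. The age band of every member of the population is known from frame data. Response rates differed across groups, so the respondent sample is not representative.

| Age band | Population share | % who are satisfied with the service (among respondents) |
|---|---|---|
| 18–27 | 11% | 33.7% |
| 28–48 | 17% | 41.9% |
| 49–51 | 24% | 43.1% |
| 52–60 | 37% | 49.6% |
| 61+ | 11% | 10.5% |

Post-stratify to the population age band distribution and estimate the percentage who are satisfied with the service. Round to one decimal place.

Post-stratification weights by population share, not respondent share:
  18–27: 0.11 × 33.7 = 3.707
  28–48: 0.17 × 41.9 = 7.123
  49–51: 0.24 × 43.1 = 10.344
  52–60: 0.37 × 49.6 = 18.352
  61+: 0.11 × 10.5 = 1.155
Post-stratified estimate = 40.681 → 40.7%.

40.7%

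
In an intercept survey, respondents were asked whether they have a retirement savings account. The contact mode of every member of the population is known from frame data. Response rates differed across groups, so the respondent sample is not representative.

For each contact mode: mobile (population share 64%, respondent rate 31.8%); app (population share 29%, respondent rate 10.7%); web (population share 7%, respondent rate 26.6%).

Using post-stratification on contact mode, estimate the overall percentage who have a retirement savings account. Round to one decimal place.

25.3%

Reweight to the known contact mode distribution:
  mobile: 0.64 × 31.8 = 20.352
  app: 0.29 × 10.7 = 3.103
  web: 0.07 × 26.6 = 1.862
Post-stratified estimate = 25.317 → 25.3%.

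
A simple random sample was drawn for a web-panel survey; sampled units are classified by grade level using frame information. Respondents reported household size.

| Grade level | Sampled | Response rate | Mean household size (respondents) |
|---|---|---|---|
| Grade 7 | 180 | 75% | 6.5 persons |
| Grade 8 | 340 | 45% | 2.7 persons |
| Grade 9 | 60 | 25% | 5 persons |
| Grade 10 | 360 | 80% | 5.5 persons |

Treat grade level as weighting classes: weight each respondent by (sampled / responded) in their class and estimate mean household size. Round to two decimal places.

Weighting each respondent by the inverse class response rate inflates each class back to its sampled size, so the class weight is n_sampled:
  Grade 7: 180 × 6.5 = 1170
  Grade 8: 340 × 2.7 = 918
  Grade 9: 60 × 5 = 300
  Grade 10: 360 × 5.5 = 1980
Adjusted estimate = 4368 / 940 = 4.64681 → 4.65.

4.65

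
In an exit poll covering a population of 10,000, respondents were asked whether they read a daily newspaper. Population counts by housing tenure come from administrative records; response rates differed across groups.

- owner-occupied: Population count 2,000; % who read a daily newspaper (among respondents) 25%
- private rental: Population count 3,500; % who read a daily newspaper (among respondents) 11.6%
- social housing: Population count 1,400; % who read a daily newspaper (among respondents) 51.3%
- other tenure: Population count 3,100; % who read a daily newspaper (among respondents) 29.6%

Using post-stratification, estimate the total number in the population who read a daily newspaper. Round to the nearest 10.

2,540

Apply each group's respondent rate to its population count:
  owner-occupied: 2,000 × 25% = 500
  private rental: 3,500 × 11.6% = 406
  social housing: 1,400 × 51.3% = 718.2
  other tenure: 3,100 × 29.6% = 917.6
Estimated total = 2541.8 → 2,540.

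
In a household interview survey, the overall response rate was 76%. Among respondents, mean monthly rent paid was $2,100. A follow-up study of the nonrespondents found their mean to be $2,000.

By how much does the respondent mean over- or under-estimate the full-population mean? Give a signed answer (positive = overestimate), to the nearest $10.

Nonresponse fraction = 1 − 0.76 = 0.24.
Bias = (nonresponse fraction) × (respondent mean − nonrespondent mean)
     = 0.24 × (2100 − 2000) = 0.24 × 100 = 24.

+$20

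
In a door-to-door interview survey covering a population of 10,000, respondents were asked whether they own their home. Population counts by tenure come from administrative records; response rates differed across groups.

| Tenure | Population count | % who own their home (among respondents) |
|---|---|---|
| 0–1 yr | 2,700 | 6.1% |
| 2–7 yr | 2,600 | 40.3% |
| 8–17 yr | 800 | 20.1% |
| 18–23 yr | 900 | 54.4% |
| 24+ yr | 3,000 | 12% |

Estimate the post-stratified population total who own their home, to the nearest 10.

Each cell contributes its population count × the respondent rate:
  0–1 yr: 2,700 × 6.1% = 164.7
  2–7 yr: 2,600 × 40.3% = 1047.8
  8–17 yr: 800 × 20.1% = 160.8
  18–23 yr: 900 × 54.4% = 489.6
  24+ yr: 3,000 × 12% = 360
Estimated total = 2222.9 → 2,220.

2,220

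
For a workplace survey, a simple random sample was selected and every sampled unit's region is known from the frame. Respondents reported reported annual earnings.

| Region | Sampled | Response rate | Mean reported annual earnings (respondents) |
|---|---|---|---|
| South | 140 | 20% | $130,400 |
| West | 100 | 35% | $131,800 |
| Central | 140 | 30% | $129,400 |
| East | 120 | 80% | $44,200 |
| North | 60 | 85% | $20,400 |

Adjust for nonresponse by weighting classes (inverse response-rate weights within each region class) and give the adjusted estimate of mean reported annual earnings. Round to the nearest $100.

Inverse-response-rate weighting restores each class to its sampled count, so class totals weight by n_sampled:
  South: 140 × 130,400 = 18,256,000
  West: 100 × 131,800 = 13,180,000
  Central: 140 × 129,400 = 18,116,000
  East: 120 × 44,200 = 5,304,000
  North: 60 × 20,400 = 1,224,000
Adjusted estimate = 56,080,000 / 560 = 100143 → $100,100.

$100,100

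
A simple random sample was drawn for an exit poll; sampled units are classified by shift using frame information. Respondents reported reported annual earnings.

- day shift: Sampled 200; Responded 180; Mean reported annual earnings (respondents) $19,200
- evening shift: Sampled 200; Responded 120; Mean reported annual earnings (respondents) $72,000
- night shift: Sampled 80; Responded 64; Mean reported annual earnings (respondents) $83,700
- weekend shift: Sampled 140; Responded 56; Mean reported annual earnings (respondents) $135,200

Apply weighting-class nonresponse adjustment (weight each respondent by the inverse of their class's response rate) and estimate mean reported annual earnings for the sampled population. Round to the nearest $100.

$70,700

Response rates by class: day shift 180/200 = 90%, evening shift 120/200 = 60%, night shift 64/80 = 80%, weekend shift 56/140 = 40%.
With weight = n_sampled/n_responded per class, the weighted class total is n_sampled:
  day shift: 200 × 19,200 = 3,840,000
  evening shift: 200 × 72,000 = 14,400,000
  night shift: 80 × 83,700 = 6,696,000
  weekend shift: 140 × 135,200 = 18,928,000
Adjusted estimate = 43,864,000 / 620 = 70748.4 → $70,700.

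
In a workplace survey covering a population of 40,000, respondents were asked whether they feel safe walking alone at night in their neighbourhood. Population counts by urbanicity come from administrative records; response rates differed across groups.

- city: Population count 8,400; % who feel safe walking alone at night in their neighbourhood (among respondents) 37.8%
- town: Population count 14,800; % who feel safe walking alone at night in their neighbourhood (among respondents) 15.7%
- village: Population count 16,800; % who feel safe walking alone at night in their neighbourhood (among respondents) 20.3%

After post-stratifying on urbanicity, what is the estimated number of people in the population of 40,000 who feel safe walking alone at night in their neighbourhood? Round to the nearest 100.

Apply each group's respondent rate to its population count:
  city: 8,400 × 37.8% = 3175.2
  town: 14,800 × 15.7% = 2323.6
  village: 16,800 × 20.3% = 3410.4
Estimated total = 8909.2 → 8,900.

8,900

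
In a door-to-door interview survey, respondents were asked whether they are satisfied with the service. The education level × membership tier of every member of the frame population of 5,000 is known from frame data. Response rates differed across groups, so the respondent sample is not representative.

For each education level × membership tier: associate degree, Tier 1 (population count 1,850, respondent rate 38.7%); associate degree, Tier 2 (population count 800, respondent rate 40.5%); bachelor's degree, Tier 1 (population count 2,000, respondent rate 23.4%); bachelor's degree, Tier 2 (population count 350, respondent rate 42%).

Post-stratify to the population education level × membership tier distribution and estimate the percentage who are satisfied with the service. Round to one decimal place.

Each cell contributes population-share × respondent value:
  associate degree, Tier 1: (1,850/5,000) × 38.7 = 14.319
  associate degree, Tier 2: (800/5,000) × 40.5 = 6.48
  bachelor's degree, Tier 1: (2,000/5,000) × 23.4 = 9.36
  bachelor's degree, Tier 2: (350/5,000) × 42 = 2.94
Post-stratified estimate = 33.099 → 33.1%.

33.1%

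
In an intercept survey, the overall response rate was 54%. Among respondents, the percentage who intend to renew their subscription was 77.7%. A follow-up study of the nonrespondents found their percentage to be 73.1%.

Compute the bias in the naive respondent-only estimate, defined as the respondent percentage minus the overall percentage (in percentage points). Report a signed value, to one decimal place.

Nonresponse fraction = 1 − 0.54 = 0.46.
Bias = (nonresponse fraction) × (respondent percentage − nonrespondent percentage)
     = 0.46 × (77.7 − 73.1) = 0.46 × 4.6 = 2.116.

+2.1 percentage points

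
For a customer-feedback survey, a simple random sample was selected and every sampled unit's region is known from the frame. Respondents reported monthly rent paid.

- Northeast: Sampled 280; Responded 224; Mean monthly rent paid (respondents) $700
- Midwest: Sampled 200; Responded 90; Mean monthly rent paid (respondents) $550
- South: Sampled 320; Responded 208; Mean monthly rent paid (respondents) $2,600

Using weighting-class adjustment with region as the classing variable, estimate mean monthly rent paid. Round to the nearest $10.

$1,420

Response rates by class: Northeast 224/280 = 80%, Midwest 90/200 = 45%, South 208/320 = 65%.
Inverse-response-rate weighting restores each class to its sampled count, so class totals weight by n_sampled:
  Northeast: 280 × 700 = 196,000
  Midwest: 200 × 550 = 110,000
  South: 320 × 2600 = 832,000
Adjusted estimate = 1,138,000 / 800 = 1422.5 → $1,420.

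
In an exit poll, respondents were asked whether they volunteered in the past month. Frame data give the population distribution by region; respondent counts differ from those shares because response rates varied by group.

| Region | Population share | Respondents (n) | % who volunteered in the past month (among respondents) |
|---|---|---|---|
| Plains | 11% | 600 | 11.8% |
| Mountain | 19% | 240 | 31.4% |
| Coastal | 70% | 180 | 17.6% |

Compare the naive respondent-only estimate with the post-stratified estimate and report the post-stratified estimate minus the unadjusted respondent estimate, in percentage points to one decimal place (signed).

+2.1 percentage points

Unadjusted (pooled respondent) estimate weights by respondent counts:
  (600/1020)×11.8 + (240/1020)×31.4 + (180/1020)×17.6 = 17.4353%
Post-stratified estimate weights by population shares:
  0.11×11.8 + 0.19×31.4 + 0.7×17.6 = 19.584%
Difference = 19.584 − 17.4353 = 2.1487 pp.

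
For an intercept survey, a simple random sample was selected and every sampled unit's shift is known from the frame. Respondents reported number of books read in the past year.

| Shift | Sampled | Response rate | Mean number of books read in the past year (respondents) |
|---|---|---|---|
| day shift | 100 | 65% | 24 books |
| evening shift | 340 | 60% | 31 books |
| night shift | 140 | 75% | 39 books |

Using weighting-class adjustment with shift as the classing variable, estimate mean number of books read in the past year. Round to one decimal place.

With weight = n_sampled/n_responded per class, the weighted class total is n_sampled:
  day shift: 100 × 24 = 2400
  evening shift: 340 × 31 = 10,540
  night shift: 140 × 39 = 5460
Adjusted estimate = 18,400 / 580 = 31.7241 → 31.7.

31.7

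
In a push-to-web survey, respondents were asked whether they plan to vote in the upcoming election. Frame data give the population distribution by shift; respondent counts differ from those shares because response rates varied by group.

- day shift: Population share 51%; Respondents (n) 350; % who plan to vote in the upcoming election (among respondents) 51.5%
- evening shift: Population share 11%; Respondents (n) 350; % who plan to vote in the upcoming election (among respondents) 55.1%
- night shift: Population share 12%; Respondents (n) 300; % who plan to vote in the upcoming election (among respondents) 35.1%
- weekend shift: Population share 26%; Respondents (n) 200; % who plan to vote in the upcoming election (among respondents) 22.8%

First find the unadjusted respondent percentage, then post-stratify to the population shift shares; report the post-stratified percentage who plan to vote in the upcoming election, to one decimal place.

42.5%

Unadjusted (pooled respondent) estimate weights by respondent counts:
  (350/1200)×51.5 + (350/1200)×55.1 + (300/1200)×35.1 + (200/1200)×22.8 = 43.6667%
Post-stratifying to population shares instead:
  0.51×51.5 + 0.11×55.1 + 0.12×35.1 + 0.26×22.8 = 42.466%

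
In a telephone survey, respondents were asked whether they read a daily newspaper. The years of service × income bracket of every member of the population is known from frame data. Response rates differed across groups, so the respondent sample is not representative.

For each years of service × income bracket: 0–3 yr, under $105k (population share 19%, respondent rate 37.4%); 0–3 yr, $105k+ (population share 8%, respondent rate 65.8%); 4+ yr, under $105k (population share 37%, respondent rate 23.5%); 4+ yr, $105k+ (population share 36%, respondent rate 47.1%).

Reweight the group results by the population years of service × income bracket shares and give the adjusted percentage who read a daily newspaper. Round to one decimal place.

Weight each group's respondent value by its population share:
  0–3 yr, under $105k: 0.19 × 37.4 = 7.106
  0–3 yr, $105k+: 0.08 × 65.8 = 5.264
  4+ yr, under $105k: 0.37 × 23.5 = 8.695
  4+ yr, $105k+: 0.36 × 47.1 = 16.956
Post-stratified estimate = 38.021 → 38.0%.

38.0%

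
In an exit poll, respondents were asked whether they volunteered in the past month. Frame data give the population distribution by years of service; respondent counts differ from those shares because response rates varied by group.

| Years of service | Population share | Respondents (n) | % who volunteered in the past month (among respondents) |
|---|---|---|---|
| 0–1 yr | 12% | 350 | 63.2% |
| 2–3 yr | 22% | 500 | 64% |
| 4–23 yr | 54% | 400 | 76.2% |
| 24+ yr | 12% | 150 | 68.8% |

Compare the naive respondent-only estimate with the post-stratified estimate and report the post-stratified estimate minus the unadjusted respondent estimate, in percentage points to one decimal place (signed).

+3.3 percentage points

Naive respondent-only estimate (weights = respondent counts):
  (350/1400)×63.2 + (500/1400)×64 + (400/1400)×76.2 + (150/1400)×68.8 = 67.8%
Post-stratified estimate weights by population shares:
  0.12×63.2 + 0.22×64 + 0.54×76.2 + 0.12×68.8 = 71.068%
Difference = 71.068 − 67.8 = 3.268 pp.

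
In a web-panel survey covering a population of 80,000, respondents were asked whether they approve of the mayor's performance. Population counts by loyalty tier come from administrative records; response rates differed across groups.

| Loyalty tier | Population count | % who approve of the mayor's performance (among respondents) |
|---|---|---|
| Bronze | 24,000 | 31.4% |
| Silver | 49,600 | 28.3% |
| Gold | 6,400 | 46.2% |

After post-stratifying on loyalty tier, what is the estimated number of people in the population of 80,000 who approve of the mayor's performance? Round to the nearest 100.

Apply each group's respondent rate to its population count:
  Bronze: 24,000 × 31.4% = 7536
  Silver: 49,600 × 28.3% = 14036.8
  Gold: 6,400 × 46.2% = 2956.8
Estimated total = 24529.6 → 24,500.

24,500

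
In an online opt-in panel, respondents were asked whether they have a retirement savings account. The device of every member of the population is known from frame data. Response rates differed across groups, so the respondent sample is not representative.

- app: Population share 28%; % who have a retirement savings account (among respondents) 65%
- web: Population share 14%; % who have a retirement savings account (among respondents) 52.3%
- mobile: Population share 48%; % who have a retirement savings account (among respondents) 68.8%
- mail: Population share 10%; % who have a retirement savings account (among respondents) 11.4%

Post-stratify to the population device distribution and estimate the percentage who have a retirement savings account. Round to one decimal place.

Weight each group's respondent value by its population share:
  app: 0.28 × 65 = 18.2
  web: 0.14 × 52.3 = 7.322
  mobile: 0.48 × 68.8 = 33.024
  mail: 0.1 × 11.4 = 1.14
Post-stratified estimate = 59.686 → 59.7%.

59.7%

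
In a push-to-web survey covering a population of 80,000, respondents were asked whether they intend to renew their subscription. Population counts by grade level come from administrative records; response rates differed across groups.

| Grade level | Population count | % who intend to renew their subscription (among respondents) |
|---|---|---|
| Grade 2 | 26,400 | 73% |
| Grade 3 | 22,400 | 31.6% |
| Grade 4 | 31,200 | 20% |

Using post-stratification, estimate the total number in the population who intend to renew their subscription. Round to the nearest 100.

32,600

Apply each group's respondent rate to its population count:
  Grade 2: 26,400 × 73% = 19,272
  Grade 3: 22,400 × 31.6% = 7078.4
  Grade 4: 31,200 × 20% = 6240
Estimated total = 32590.4 → 32,600.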